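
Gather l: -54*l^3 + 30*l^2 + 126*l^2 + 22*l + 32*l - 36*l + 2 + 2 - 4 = -54*l^3 + 156*l^2 + 18*l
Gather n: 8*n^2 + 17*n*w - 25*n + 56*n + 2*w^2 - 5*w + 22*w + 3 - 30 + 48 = 8*n^2 + n*(17*w + 31) + 2*w^2 + 17*w + 21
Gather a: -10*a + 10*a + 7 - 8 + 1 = 0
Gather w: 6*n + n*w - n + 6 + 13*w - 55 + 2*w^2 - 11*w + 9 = 5*n + 2*w^2 + w*(n + 2) - 40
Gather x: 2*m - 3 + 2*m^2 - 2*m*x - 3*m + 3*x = 2*m^2 - m + x*(3 - 2*m) - 3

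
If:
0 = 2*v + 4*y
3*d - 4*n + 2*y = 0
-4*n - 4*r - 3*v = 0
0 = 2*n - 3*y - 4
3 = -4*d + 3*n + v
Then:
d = -16/17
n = -35/17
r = -2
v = 92/17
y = -46/17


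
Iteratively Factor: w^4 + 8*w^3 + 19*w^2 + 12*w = (w + 1)*(w^3 + 7*w^2 + 12*w) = (w + 1)*(w + 3)*(w^2 + 4*w) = w*(w + 1)*(w + 3)*(w + 4)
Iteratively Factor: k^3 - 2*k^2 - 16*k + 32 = (k - 4)*(k^2 + 2*k - 8) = (k - 4)*(k + 4)*(k - 2)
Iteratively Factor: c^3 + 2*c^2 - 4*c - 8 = (c + 2)*(c^2 - 4) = (c - 2)*(c + 2)*(c + 2)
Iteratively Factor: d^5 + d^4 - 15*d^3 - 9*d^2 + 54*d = (d + 3)*(d^4 - 2*d^3 - 9*d^2 + 18*d) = d*(d + 3)*(d^3 - 2*d^2 - 9*d + 18) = d*(d - 2)*(d + 3)*(d^2 - 9) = d*(d - 2)*(d + 3)^2*(d - 3)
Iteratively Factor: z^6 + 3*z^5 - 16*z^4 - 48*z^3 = (z - 4)*(z^5 + 7*z^4 + 12*z^3) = z*(z - 4)*(z^4 + 7*z^3 + 12*z^2) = z^2*(z - 4)*(z^3 + 7*z^2 + 12*z) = z^2*(z - 4)*(z + 3)*(z^2 + 4*z) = z^2*(z - 4)*(z + 3)*(z + 4)*(z)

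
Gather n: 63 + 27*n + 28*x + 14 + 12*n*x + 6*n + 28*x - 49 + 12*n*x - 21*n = n*(24*x + 12) + 56*x + 28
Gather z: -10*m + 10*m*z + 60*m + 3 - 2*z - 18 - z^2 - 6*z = 50*m - z^2 + z*(10*m - 8) - 15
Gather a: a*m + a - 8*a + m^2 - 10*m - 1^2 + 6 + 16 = a*(m - 7) + m^2 - 10*m + 21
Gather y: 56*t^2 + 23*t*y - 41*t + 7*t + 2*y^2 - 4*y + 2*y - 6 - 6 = 56*t^2 - 34*t + 2*y^2 + y*(23*t - 2) - 12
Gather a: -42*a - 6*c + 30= -42*a - 6*c + 30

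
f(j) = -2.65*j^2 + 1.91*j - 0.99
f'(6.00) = -29.89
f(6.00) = -84.93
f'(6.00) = -29.89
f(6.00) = -84.93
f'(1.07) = -3.76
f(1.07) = -1.98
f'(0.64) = -1.48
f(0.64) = -0.85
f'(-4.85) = 27.62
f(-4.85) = -72.59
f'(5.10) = -25.12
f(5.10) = -60.18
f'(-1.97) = 12.35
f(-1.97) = -15.04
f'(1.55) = -6.30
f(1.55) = -4.40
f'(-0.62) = 5.20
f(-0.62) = -3.19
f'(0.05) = 1.64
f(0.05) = -0.90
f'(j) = 1.91 - 5.3*j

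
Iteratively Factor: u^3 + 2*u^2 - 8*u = (u)*(u^2 + 2*u - 8) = u*(u - 2)*(u + 4)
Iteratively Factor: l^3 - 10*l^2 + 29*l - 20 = (l - 1)*(l^2 - 9*l + 20) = (l - 5)*(l - 1)*(l - 4)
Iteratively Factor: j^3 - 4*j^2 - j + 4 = (j + 1)*(j^2 - 5*j + 4) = (j - 1)*(j + 1)*(j - 4)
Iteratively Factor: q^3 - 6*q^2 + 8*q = (q)*(q^2 - 6*q + 8) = q*(q - 2)*(q - 4)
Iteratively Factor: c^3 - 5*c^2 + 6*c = (c - 2)*(c^2 - 3*c) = c*(c - 2)*(c - 3)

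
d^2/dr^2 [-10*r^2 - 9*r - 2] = -20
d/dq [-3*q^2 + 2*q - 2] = 2 - 6*q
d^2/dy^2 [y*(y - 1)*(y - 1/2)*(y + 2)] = 12*y^2 + 3*y - 5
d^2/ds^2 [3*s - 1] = 0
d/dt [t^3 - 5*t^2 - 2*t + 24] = 3*t^2 - 10*t - 2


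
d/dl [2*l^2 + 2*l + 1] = 4*l + 2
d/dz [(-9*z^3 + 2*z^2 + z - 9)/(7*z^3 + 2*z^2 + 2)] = (-32*z^4 - 14*z^3 + 133*z^2 + 44*z + 2)/(49*z^6 + 28*z^5 + 4*z^4 + 28*z^3 + 8*z^2 + 4)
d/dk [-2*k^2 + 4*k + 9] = 4 - 4*k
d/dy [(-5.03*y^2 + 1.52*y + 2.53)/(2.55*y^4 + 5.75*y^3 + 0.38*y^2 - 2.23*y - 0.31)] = (25.653*y^5 + 17.2945*y^4 - 43.286*y^3 - 33.0032*y^2 + 1.1958*y + 5.1707)/(6.5025*y^8 + 29.325*y^7 + 35.0005*y^6 - 7.003*y^5 - 27.0816*y^4 - 5.2598*y^3 + 4.7373*y^2 + 1.3826*y + 0.0961)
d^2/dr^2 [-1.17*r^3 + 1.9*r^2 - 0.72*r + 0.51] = 3.8 - 7.02*r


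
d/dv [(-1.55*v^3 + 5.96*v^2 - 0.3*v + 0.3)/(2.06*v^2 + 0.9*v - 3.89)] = (-3.193*v^4 - 2.79*v^3 + 24.0705*v^2 - 47.6048*v + 0.897)/(4.2436*v^4 + 3.708*v^3 - 15.2168*v^2 - 7.002*v + 15.1321)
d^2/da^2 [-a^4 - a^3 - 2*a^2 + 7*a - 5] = -12*a^2 - 6*a - 4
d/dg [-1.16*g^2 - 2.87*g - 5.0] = -2.32*g - 2.87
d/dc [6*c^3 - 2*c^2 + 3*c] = 18*c^2 - 4*c + 3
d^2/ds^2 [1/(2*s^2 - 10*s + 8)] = (-s^2 + 5*s + (2*s - 5)^2 - 4)/(s^2 - 5*s + 4)^3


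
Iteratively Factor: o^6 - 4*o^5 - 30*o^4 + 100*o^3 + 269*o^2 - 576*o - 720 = (o + 1)*(o^5 - 5*o^4 - 25*o^3 + 125*o^2 + 144*o - 720) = (o - 3)*(o + 1)*(o^4 - 2*o^3 - 31*o^2 + 32*o + 240) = (o - 3)*(o + 1)*(o + 4)*(o^3 - 6*o^2 - 7*o + 60) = (o - 3)*(o + 1)*(o + 3)*(o + 4)*(o^2 - 9*o + 20) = (o - 5)*(o - 3)*(o + 1)*(o + 3)*(o + 4)*(o - 4)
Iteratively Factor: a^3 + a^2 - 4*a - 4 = (a + 2)*(a^2 - a - 2) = (a - 2)*(a + 2)*(a + 1)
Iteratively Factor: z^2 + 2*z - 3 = (z - 1)*(z + 3)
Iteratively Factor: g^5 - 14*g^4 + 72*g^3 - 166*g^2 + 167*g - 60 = (g - 1)*(g^4 - 13*g^3 + 59*g^2 - 107*g + 60) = (g - 1)^2*(g^3 - 12*g^2 + 47*g - 60) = (g - 4)*(g - 1)^2*(g^2 - 8*g + 15) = (g - 4)*(g - 3)*(g - 1)^2*(g - 5)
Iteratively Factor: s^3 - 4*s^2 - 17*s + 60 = (s + 4)*(s^2 - 8*s + 15) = (s - 3)*(s + 4)*(s - 5)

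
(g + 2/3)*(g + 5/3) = g^2 + 7*g/3 + 10/9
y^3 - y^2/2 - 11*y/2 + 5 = (y - 2)*(y - 1)*(y + 5/2)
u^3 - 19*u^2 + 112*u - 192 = (u - 8)^2*(u - 3)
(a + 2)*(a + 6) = a^2 + 8*a + 12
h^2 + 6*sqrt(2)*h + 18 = (h + 3*sqrt(2))^2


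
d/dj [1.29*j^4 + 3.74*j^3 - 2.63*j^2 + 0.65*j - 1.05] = 5.16*j^3 + 11.22*j^2 - 5.26*j + 0.65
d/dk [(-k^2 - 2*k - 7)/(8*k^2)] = (k + 7)/(4*k^3)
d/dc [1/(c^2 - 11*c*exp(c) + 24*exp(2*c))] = (11*c*exp(c) - 2*c - 48*exp(2*c) + 11*exp(c))/(c^2 - 11*c*exp(c) + 24*exp(2*c))^2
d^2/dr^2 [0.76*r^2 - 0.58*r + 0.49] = 1.52000000000000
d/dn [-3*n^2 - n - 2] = -6*n - 1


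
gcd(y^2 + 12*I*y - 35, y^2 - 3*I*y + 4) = 1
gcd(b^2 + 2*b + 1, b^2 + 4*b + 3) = b + 1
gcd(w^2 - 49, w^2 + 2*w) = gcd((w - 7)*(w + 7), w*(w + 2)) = 1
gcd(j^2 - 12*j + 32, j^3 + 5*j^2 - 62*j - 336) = j - 8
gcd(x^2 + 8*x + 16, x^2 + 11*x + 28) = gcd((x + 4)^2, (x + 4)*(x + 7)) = x + 4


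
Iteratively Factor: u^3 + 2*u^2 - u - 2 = (u + 1)*(u^2 + u - 2) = (u + 1)*(u + 2)*(u - 1)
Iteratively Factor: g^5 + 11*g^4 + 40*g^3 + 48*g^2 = (g)*(g^4 + 11*g^3 + 40*g^2 + 48*g) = g*(g + 4)*(g^3 + 7*g^2 + 12*g) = g*(g + 3)*(g + 4)*(g^2 + 4*g) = g^2*(g + 3)*(g + 4)*(g + 4)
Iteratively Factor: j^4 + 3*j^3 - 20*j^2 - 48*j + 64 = (j + 4)*(j^3 - j^2 - 16*j + 16) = (j + 4)^2*(j^2 - 5*j + 4) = (j - 4)*(j + 4)^2*(j - 1)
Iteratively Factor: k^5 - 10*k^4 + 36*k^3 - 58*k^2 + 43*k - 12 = (k - 1)*(k^4 - 9*k^3 + 27*k^2 - 31*k + 12) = (k - 3)*(k - 1)*(k^3 - 6*k^2 + 9*k - 4) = (k - 3)*(k - 1)^2*(k^2 - 5*k + 4) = (k - 3)*(k - 1)^3*(k - 4)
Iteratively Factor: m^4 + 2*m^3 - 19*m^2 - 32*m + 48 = (m - 4)*(m^3 + 6*m^2 + 5*m - 12) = (m - 4)*(m + 3)*(m^2 + 3*m - 4) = (m - 4)*(m - 1)*(m + 3)*(m + 4)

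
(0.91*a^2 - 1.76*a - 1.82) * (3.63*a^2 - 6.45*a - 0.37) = 3.3033*a^4 - 12.2583*a^3 + 4.4087*a^2 + 12.3902*a + 0.6734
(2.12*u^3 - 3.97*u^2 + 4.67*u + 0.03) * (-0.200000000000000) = -0.424*u^3 + 0.794*u^2 - 0.934*u - 0.006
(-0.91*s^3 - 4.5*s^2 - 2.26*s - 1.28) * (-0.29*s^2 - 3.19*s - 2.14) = 0.2639*s^5 + 4.2079*s^4 + 16.9578*s^3 + 17.2106*s^2 + 8.9196*s + 2.7392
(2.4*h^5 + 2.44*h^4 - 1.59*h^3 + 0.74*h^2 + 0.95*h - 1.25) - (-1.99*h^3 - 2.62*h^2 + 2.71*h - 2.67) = 2.4*h^5 + 2.44*h^4 + 0.4*h^3 + 3.36*h^2 - 1.76*h + 1.42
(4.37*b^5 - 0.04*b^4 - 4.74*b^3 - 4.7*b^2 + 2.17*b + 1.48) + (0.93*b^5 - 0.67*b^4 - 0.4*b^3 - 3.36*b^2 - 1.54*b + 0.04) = 5.3*b^5 - 0.71*b^4 - 5.14*b^3 - 8.06*b^2 + 0.63*b + 1.52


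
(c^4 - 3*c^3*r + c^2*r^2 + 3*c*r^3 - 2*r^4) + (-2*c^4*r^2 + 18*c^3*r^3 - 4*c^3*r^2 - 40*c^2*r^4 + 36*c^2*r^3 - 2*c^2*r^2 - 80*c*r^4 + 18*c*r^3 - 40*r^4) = -2*c^4*r^2 + c^4 + 18*c^3*r^3 - 4*c^3*r^2 - 3*c^3*r - 40*c^2*r^4 + 36*c^2*r^3 - c^2*r^2 - 80*c*r^4 + 21*c*r^3 - 42*r^4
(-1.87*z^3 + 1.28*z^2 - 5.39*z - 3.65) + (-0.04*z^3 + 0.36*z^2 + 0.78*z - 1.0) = -1.91*z^3 + 1.64*z^2 - 4.61*z - 4.65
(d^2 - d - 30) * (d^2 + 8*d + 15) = d^4 + 7*d^3 - 23*d^2 - 255*d - 450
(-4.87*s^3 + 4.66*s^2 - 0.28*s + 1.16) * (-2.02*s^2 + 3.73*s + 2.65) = 9.8374*s^5 - 27.5783*s^4 + 5.0419*s^3 + 8.9614*s^2 + 3.5848*s + 3.074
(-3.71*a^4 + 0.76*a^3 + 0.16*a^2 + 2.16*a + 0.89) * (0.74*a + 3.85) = -2.7454*a^5 - 13.7211*a^4 + 3.0444*a^3 + 2.2144*a^2 + 8.9746*a + 3.4265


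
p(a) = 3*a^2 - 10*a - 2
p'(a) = 6*a - 10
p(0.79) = -8.03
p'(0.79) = -5.26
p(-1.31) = 16.25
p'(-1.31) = -17.86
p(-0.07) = -1.29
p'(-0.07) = -10.42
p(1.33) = -9.99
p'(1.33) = -2.02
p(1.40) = -10.12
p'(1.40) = -1.60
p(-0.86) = 8.82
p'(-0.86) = -15.16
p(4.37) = 11.59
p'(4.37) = 16.22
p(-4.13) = 90.47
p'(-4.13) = -34.78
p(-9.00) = 331.00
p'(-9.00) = -64.00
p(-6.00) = 166.00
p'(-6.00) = -46.00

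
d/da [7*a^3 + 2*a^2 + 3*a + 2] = 21*a^2 + 4*a + 3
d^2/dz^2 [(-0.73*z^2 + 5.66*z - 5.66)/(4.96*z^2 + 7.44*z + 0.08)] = (332.367616*z^3 - 833.732352*z^2 - 1266.680832*z - 628.857984)/(122.023936*z^6 + 549.107712*z^5 + 829.565952*z^4 + 429.543936*z^3 + 13.380096*z^2 + 0.142848*z + 0.000512)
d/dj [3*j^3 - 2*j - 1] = 9*j^2 - 2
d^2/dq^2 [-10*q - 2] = 0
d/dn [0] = 0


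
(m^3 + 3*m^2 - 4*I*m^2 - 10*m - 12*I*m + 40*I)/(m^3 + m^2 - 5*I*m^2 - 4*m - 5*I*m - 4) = (m^2 + 3*m - 10)/(m^2 + m*(1 - I) - I)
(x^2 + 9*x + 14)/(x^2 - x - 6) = (x + 7)/(x - 3)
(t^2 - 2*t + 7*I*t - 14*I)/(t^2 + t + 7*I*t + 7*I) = (t - 2)/(t + 1)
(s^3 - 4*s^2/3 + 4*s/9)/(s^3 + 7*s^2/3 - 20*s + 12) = s*(3*s - 2)/(3*(s^2 + 3*s - 18))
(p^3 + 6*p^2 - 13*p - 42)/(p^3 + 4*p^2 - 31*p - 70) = (p - 3)/(p - 5)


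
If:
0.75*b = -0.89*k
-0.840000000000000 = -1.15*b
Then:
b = 0.73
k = -0.62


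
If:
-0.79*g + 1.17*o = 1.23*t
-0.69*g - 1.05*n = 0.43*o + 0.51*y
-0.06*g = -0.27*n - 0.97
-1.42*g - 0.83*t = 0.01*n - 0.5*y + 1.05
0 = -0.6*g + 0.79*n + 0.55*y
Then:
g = 0.28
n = -3.53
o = 1.81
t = 1.54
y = 5.37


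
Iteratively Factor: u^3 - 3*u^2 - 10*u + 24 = (u - 4)*(u^2 + u - 6) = (u - 4)*(u + 3)*(u - 2)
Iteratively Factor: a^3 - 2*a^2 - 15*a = (a + 3)*(a^2 - 5*a) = a*(a + 3)*(a - 5)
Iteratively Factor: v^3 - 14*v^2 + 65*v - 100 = (v - 5)*(v^2 - 9*v + 20) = (v - 5)*(v - 4)*(v - 5)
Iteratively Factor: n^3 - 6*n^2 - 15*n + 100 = (n - 5)*(n^2 - n - 20) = (n - 5)^2*(n + 4)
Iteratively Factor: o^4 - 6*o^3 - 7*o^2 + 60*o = (o - 4)*(o^3 - 2*o^2 - 15*o) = o*(o - 4)*(o^2 - 2*o - 15) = o*(o - 5)*(o - 4)*(o + 3)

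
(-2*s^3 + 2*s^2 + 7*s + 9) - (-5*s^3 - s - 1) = 3*s^3 + 2*s^2 + 8*s + 10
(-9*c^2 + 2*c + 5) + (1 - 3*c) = -9*c^2 - c + 6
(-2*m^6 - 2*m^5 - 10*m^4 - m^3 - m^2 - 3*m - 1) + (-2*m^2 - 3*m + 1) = -2*m^6 - 2*m^5 - 10*m^4 - m^3 - 3*m^2 - 6*m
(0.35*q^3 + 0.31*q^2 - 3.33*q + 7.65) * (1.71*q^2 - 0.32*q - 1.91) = 0.5985*q^5 + 0.4181*q^4 - 6.462*q^3 + 13.555*q^2 + 3.9123*q - 14.6115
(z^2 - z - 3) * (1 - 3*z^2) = -3*z^4 + 3*z^3 + 10*z^2 - z - 3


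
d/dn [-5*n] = -5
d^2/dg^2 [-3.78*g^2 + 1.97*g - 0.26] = -7.56000000000000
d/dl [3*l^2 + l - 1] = 6*l + 1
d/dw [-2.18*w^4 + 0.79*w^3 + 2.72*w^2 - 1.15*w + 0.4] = -8.72*w^3 + 2.37*w^2 + 5.44*w - 1.15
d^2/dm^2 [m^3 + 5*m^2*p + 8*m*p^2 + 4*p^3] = 6*m + 10*p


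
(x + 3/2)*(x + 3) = x^2 + 9*x/2 + 9/2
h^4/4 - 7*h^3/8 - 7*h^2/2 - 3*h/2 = h*(h/2 + 1/4)*(h/2 + 1)*(h - 6)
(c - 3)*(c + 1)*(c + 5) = c^3 + 3*c^2 - 13*c - 15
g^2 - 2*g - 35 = (g - 7)*(g + 5)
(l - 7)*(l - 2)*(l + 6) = l^3 - 3*l^2 - 40*l + 84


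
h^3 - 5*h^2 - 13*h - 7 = (h - 7)*(h + 1)^2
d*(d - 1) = d^2 - d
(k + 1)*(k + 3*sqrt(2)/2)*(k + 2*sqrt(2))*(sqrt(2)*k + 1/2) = sqrt(2)*k^4 + sqrt(2)*k^3 + 15*k^3/2 + 15*k^2/2 + 31*sqrt(2)*k^2/4 + 3*k + 31*sqrt(2)*k/4 + 3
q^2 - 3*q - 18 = (q - 6)*(q + 3)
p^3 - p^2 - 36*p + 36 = (p - 6)*(p - 1)*(p + 6)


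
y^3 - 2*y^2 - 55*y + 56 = (y - 8)*(y - 1)*(y + 7)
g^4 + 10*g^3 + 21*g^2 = g^2*(g + 3)*(g + 7)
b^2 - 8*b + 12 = (b - 6)*(b - 2)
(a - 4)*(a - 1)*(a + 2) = a^3 - 3*a^2 - 6*a + 8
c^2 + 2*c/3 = c*(c + 2/3)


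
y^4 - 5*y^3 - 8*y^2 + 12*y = y*(y - 6)*(y - 1)*(y + 2)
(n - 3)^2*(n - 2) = n^3 - 8*n^2 + 21*n - 18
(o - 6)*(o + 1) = o^2 - 5*o - 6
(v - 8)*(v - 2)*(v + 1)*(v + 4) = v^4 - 5*v^3 - 30*v^2 + 40*v + 64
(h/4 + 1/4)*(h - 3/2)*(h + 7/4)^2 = h^4/4 + 3*h^3/4 - 3*h^2/64 - 217*h/128 - 147/128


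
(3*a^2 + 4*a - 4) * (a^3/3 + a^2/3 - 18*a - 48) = a^5 + 7*a^4/3 - 54*a^3 - 652*a^2/3 - 120*a + 192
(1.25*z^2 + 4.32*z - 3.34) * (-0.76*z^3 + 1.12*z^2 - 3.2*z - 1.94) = -0.95*z^5 - 1.8832*z^4 + 3.3768*z^3 - 19.9898*z^2 + 2.3072*z + 6.4796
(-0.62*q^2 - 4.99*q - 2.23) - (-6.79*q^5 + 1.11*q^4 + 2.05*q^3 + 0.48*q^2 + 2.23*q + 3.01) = 6.79*q^5 - 1.11*q^4 - 2.05*q^3 - 1.1*q^2 - 7.22*q - 5.24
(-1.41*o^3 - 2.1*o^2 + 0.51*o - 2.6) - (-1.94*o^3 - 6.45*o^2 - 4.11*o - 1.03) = 0.53*o^3 + 4.35*o^2 + 4.62*o - 1.57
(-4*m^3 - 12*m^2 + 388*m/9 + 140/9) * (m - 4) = -4*m^4 + 4*m^3 + 820*m^2/9 - 1412*m/9 - 560/9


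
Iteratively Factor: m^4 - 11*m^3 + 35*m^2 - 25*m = (m - 5)*(m^3 - 6*m^2 + 5*m) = m*(m - 5)*(m^2 - 6*m + 5) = m*(m - 5)^2*(m - 1)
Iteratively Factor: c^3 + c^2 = (c)*(c^2 + c) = c*(c + 1)*(c)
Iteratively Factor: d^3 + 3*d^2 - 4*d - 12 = (d - 2)*(d^2 + 5*d + 6) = (d - 2)*(d + 3)*(d + 2)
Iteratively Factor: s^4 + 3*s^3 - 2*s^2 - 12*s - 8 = (s + 2)*(s^3 + s^2 - 4*s - 4) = (s + 1)*(s + 2)*(s^2 - 4) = (s + 1)*(s + 2)^2*(s - 2)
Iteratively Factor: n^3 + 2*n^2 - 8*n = (n - 2)*(n^2 + 4*n) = n*(n - 2)*(n + 4)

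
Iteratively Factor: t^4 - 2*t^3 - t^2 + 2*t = (t + 1)*(t^3 - 3*t^2 + 2*t) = (t - 1)*(t + 1)*(t^2 - 2*t) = t*(t - 1)*(t + 1)*(t - 2)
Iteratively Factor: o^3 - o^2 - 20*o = (o)*(o^2 - o - 20) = o*(o - 5)*(o + 4)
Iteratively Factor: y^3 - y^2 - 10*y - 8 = (y + 2)*(y^2 - 3*y - 4) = (y - 4)*(y + 2)*(y + 1)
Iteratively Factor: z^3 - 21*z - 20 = (z + 4)*(z^2 - 4*z - 5) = (z - 5)*(z + 4)*(z + 1)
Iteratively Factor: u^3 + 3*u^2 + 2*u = (u)*(u^2 + 3*u + 2) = u*(u + 1)*(u + 2)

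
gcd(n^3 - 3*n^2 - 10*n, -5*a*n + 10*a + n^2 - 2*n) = 1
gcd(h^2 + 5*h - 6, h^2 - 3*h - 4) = 1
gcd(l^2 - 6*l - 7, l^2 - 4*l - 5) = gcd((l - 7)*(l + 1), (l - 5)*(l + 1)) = l + 1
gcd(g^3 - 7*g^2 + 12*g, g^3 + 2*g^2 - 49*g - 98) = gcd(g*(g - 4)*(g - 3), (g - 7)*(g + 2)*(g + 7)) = 1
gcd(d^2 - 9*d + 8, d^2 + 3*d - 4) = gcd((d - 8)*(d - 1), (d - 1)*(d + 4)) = d - 1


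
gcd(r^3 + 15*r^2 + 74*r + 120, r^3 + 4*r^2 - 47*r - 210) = r^2 + 11*r + 30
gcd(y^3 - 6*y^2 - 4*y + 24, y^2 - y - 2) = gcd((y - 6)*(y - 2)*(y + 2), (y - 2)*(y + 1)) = y - 2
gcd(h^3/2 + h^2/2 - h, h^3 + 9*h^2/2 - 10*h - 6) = 1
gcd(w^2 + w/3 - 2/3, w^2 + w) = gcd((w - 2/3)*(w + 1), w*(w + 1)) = w + 1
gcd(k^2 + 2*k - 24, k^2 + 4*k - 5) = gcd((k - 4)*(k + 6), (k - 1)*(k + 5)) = 1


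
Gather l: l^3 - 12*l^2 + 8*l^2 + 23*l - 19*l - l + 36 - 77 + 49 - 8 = l^3 - 4*l^2 + 3*l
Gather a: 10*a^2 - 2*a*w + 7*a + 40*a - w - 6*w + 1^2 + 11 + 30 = 10*a^2 + a*(47 - 2*w) - 7*w + 42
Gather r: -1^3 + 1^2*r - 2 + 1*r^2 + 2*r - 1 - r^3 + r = -r^3 + r^2 + 4*r - 4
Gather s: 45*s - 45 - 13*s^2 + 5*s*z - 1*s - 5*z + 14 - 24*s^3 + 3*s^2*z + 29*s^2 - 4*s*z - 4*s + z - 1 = -24*s^3 + s^2*(3*z + 16) + s*(z + 40) - 4*z - 32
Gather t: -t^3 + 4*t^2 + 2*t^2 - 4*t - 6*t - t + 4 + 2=-t^3 + 6*t^2 - 11*t + 6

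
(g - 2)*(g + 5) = g^2 + 3*g - 10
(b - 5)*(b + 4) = b^2 - b - 20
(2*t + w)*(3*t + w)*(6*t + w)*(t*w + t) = 36*t^4*w + 36*t^4 + 36*t^3*w^2 + 36*t^3*w + 11*t^2*w^3 + 11*t^2*w^2 + t*w^4 + t*w^3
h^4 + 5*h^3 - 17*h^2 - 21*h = h*(h - 3)*(h + 1)*(h + 7)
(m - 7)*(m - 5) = m^2 - 12*m + 35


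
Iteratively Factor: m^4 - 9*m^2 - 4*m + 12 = (m + 2)*(m^3 - 2*m^2 - 5*m + 6) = (m + 2)^2*(m^2 - 4*m + 3) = (m - 1)*(m + 2)^2*(m - 3)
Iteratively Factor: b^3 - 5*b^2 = (b)*(b^2 - 5*b) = b^2*(b - 5)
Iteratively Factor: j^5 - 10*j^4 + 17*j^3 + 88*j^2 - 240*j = (j - 4)*(j^4 - 6*j^3 - 7*j^2 + 60*j) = (j - 4)^2*(j^3 - 2*j^2 - 15*j) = (j - 4)^2*(j + 3)*(j^2 - 5*j) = j*(j - 4)^2*(j + 3)*(j - 5)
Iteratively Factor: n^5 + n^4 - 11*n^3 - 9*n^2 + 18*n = (n - 3)*(n^4 + 4*n^3 + n^2 - 6*n) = (n - 3)*(n + 3)*(n^3 + n^2 - 2*n) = (n - 3)*(n + 2)*(n + 3)*(n^2 - n) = n*(n - 3)*(n + 2)*(n + 3)*(n - 1)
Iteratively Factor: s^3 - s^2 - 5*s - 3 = (s + 1)*(s^2 - 2*s - 3) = (s - 3)*(s + 1)*(s + 1)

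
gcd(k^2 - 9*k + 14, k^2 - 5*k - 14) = k - 7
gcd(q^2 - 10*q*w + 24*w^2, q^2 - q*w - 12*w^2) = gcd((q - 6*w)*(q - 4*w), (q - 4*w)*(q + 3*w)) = q - 4*w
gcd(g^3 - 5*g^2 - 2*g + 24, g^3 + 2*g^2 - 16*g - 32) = g^2 - 2*g - 8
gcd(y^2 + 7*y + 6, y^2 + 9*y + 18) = y + 6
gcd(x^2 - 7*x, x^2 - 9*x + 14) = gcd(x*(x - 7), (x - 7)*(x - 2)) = x - 7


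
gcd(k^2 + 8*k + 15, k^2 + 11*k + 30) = k + 5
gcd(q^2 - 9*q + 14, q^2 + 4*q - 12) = q - 2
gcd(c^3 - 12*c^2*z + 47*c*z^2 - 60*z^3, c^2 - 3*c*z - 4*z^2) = -c + 4*z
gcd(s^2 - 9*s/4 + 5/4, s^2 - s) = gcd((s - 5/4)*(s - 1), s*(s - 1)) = s - 1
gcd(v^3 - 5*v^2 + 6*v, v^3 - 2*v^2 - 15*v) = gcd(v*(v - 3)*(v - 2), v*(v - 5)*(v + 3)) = v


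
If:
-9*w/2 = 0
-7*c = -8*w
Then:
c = 0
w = 0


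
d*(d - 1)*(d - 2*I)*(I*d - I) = I*d^4 + 2*d^3 - 2*I*d^3 - 4*d^2 + I*d^2 + 2*d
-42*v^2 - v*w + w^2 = (-7*v + w)*(6*v + w)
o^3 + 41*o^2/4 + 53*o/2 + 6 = (o + 1/4)*(o + 4)*(o + 6)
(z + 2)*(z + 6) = z^2 + 8*z + 12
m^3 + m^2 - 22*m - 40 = (m - 5)*(m + 2)*(m + 4)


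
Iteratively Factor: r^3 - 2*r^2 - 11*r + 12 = (r + 3)*(r^2 - 5*r + 4) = (r - 4)*(r + 3)*(r - 1)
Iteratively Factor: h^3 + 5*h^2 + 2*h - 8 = (h + 4)*(h^2 + h - 2) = (h + 2)*(h + 4)*(h - 1)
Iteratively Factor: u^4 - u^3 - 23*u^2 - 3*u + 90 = (u + 3)*(u^3 - 4*u^2 - 11*u + 30) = (u - 5)*(u + 3)*(u^2 + u - 6) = (u - 5)*(u - 2)*(u + 3)*(u + 3)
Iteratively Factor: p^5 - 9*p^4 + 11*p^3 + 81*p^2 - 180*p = (p - 5)*(p^4 - 4*p^3 - 9*p^2 + 36*p) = (p - 5)*(p - 3)*(p^3 - p^2 - 12*p) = (p - 5)*(p - 4)*(p - 3)*(p^2 + 3*p) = p*(p - 5)*(p - 4)*(p - 3)*(p + 3)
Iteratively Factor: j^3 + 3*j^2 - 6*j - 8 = (j + 1)*(j^2 + 2*j - 8) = (j - 2)*(j + 1)*(j + 4)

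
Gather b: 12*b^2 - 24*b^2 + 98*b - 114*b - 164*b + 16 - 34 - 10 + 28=-12*b^2 - 180*b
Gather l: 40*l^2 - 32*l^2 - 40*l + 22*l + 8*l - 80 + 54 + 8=8*l^2 - 10*l - 18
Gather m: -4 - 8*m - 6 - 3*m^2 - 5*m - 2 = -3*m^2 - 13*m - 12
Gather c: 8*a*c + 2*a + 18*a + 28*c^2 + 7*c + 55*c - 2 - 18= 20*a + 28*c^2 + c*(8*a + 62) - 20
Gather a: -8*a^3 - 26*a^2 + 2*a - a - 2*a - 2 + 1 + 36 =-8*a^3 - 26*a^2 - a + 35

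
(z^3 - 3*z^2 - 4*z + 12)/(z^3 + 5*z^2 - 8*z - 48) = (z^2 - 4)/(z^2 + 8*z + 16)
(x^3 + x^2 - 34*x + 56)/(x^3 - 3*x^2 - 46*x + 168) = (x - 2)/(x - 6)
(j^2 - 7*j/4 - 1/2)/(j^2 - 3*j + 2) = (j + 1/4)/(j - 1)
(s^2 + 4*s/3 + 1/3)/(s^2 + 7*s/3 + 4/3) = (3*s + 1)/(3*s + 4)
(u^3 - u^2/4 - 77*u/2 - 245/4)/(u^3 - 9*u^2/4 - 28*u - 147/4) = (u + 5)/(u + 3)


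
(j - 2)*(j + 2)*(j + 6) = j^3 + 6*j^2 - 4*j - 24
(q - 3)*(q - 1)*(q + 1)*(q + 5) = q^4 + 2*q^3 - 16*q^2 - 2*q + 15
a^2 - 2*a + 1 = (a - 1)^2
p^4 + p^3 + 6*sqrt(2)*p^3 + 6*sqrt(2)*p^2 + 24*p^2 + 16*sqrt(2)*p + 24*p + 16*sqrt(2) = (p + 1)*(p + 2*sqrt(2))^3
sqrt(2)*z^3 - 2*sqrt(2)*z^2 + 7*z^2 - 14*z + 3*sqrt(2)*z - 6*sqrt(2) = (z - 2)*(z + 3*sqrt(2))*(sqrt(2)*z + 1)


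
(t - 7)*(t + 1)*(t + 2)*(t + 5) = t^4 + t^3 - 39*t^2 - 109*t - 70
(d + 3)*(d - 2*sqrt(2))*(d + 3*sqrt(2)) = d^3 + sqrt(2)*d^2 + 3*d^2 - 12*d + 3*sqrt(2)*d - 36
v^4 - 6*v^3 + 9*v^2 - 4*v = v*(v - 4)*(v - 1)^2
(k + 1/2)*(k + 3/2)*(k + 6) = k^3 + 8*k^2 + 51*k/4 + 9/2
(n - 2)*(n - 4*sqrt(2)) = n^2 - 4*sqrt(2)*n - 2*n + 8*sqrt(2)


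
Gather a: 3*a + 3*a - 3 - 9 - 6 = 6*a - 18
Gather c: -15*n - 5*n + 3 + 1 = 4 - 20*n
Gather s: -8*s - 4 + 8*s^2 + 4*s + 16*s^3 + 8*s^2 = 16*s^3 + 16*s^2 - 4*s - 4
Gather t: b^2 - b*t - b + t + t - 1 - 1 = b^2 - b + t*(2 - b) - 2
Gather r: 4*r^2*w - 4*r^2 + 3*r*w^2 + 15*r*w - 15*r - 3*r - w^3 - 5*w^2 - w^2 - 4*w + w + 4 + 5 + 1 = r^2*(4*w - 4) + r*(3*w^2 + 15*w - 18) - w^3 - 6*w^2 - 3*w + 10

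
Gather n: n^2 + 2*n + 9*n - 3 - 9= n^2 + 11*n - 12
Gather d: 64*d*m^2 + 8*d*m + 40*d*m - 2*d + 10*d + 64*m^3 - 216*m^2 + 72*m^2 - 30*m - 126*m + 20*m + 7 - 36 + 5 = d*(64*m^2 + 48*m + 8) + 64*m^3 - 144*m^2 - 136*m - 24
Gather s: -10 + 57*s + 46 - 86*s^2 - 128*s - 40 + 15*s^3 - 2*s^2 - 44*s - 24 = 15*s^3 - 88*s^2 - 115*s - 28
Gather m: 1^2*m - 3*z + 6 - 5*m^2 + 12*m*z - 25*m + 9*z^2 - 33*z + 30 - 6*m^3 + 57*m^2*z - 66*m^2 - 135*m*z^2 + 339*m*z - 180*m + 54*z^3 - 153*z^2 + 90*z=-6*m^3 + m^2*(57*z - 71) + m*(-135*z^2 + 351*z - 204) + 54*z^3 - 144*z^2 + 54*z + 36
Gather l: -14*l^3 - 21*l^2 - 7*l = -14*l^3 - 21*l^2 - 7*l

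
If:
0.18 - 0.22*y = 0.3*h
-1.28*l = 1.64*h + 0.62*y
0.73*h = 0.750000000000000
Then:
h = 1.03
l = -1.03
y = -0.58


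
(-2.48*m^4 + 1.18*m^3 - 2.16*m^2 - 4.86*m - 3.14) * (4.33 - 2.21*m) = 5.4808*m^5 - 13.3462*m^4 + 9.883*m^3 + 1.3878*m^2 - 14.1044*m - 13.5962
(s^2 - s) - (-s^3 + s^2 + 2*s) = s^3 - 3*s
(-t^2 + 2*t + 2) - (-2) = -t^2 + 2*t + 4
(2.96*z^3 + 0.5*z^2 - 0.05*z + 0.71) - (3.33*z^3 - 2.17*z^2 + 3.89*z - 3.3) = -0.37*z^3 + 2.67*z^2 - 3.94*z + 4.01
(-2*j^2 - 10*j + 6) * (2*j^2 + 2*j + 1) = -4*j^4 - 24*j^3 - 10*j^2 + 2*j + 6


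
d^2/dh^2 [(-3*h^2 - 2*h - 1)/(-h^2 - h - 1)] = 2*(-h^3 - 6*h^2 - 3*h + 1)/(h^6 + 3*h^5 + 6*h^4 + 7*h^3 + 6*h^2 + 3*h + 1)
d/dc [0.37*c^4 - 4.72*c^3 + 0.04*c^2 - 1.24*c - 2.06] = 1.48*c^3 - 14.16*c^2 + 0.08*c - 1.24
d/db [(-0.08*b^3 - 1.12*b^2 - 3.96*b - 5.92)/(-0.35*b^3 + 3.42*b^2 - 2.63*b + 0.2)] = (-0.6656*b^4 - 2.3512*b^3 + 10.2248*b^2 + 40.0448*b - 16.3616)/(0.1225*b^6 - 2.394*b^5 + 13.5374*b^4 - 18.1292*b^3 + 8.2849*b^2 - 1.052*b + 0.04)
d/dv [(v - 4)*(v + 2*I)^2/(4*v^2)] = (v^3/4 + v*(1 + 4*I) - 8)/v^3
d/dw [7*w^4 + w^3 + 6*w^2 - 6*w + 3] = 28*w^3 + 3*w^2 + 12*w - 6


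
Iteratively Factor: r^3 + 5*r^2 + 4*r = (r + 4)*(r^2 + r) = (r + 1)*(r + 4)*(r)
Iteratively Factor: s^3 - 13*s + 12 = (s - 1)*(s^2 + s - 12) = (s - 1)*(s + 4)*(s - 3)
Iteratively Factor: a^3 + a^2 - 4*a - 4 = (a - 2)*(a^2 + 3*a + 2) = (a - 2)*(a + 2)*(a + 1)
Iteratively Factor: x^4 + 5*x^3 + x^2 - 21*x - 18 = (x + 1)*(x^3 + 4*x^2 - 3*x - 18) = (x - 2)*(x + 1)*(x^2 + 6*x + 9) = (x - 2)*(x + 1)*(x + 3)*(x + 3)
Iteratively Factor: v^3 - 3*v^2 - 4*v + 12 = (v + 2)*(v^2 - 5*v + 6) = (v - 2)*(v + 2)*(v - 3)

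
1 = 1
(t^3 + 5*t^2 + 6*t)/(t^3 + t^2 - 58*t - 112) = t*(t + 3)/(t^2 - t - 56)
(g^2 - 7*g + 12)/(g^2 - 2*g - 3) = (g - 4)/(g + 1)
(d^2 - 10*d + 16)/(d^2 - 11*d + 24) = (d - 2)/(d - 3)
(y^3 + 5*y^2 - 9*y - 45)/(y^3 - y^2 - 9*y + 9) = (y + 5)/(y - 1)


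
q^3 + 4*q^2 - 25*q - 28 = (q - 4)*(q + 1)*(q + 7)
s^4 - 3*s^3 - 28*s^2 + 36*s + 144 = (s - 6)*(s - 3)*(s + 2)*(s + 4)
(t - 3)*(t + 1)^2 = t^3 - t^2 - 5*t - 3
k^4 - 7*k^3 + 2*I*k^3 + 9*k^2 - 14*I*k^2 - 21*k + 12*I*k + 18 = (k - 6)*(k - 1)*(k - I)*(k + 3*I)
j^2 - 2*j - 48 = (j - 8)*(j + 6)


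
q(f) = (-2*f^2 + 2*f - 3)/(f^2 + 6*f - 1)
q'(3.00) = -0.12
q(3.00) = -0.58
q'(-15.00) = -0.18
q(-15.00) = -3.60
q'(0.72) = 1.08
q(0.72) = -0.68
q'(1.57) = -0.02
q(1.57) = -0.44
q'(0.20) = 302.78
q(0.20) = -11.17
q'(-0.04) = 10.16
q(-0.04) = 2.49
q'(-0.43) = 0.79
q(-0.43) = 1.25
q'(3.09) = -0.12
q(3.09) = -0.59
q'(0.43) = 5.69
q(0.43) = -1.42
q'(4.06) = -0.11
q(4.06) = -0.70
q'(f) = (2 - 4*f)/(f^2 + 6*f - 1) + (-2*f - 6)*(-2*f^2 + 2*f - 3)/(f^2 + 6*f - 1)^2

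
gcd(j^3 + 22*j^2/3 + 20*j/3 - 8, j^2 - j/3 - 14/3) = j + 2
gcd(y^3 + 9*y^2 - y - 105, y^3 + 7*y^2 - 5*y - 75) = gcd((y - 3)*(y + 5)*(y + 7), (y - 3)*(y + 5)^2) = y^2 + 2*y - 15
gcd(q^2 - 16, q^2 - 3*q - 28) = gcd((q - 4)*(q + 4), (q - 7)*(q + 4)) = q + 4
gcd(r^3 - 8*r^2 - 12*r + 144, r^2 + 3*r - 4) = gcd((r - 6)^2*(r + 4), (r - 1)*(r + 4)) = r + 4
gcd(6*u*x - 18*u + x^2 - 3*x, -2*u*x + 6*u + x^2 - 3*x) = x - 3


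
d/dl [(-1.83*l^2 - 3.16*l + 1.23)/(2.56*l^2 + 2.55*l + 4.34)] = (3.4231*l^2 - 22.182*l - 16.8509)/(6.5536*l^4 + 13.056*l^3 + 28.7233*l^2 + 22.134*l + 18.8356)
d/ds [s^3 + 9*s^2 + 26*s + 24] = 3*s^2 + 18*s + 26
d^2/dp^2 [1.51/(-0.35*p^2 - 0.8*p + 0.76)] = (0.36995*p^2 + 0.8456*p - 1.51*(0.7*p + 0.8)*(1.4*p + 1.6) - 0.80332)/(0.35*p^2 + 0.8*p - 0.76)^3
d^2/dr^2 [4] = 0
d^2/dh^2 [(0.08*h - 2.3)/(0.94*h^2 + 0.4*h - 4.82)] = ((4.26 - 0.4512*h)*(0.94*h^2 + 0.4*h - 4.82) + (0.08*h - 2.3)*(1.88*h + 0.4)*(3.76*h + 0.8))/(0.94*h^2 + 0.4*h - 4.82)^3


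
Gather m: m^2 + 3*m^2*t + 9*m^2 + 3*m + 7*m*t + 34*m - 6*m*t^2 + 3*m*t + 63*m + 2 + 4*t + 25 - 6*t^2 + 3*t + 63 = m^2*(3*t + 10) + m*(-6*t^2 + 10*t + 100) - 6*t^2 + 7*t + 90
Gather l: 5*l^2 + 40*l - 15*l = 5*l^2 + 25*l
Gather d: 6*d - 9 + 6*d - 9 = 12*d - 18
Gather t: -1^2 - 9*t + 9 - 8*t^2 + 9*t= 8 - 8*t^2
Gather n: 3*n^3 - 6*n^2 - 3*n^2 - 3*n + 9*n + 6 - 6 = 3*n^3 - 9*n^2 + 6*n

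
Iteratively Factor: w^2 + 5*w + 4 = (w + 1)*(w + 4)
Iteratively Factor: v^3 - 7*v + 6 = (v - 1)*(v^2 + v - 6) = (v - 1)*(v + 3)*(v - 2)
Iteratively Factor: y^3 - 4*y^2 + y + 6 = (y - 3)*(y^2 - y - 2) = (y - 3)*(y - 2)*(y + 1)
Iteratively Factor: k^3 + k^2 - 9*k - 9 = (k - 3)*(k^2 + 4*k + 3) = (k - 3)*(k + 1)*(k + 3)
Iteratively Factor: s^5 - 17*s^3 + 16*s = (s - 4)*(s^4 + 4*s^3 - s^2 - 4*s) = (s - 4)*(s - 1)*(s^3 + 5*s^2 + 4*s) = (s - 4)*(s - 1)*(s + 1)*(s^2 + 4*s) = (s - 4)*(s - 1)*(s + 1)*(s + 4)*(s)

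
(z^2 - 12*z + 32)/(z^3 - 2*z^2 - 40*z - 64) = (z - 4)/(z^2 + 6*z + 8)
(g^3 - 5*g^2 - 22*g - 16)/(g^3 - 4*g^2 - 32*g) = (g^2 + 3*g + 2)/(g*(g + 4))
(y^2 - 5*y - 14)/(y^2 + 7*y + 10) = (y - 7)/(y + 5)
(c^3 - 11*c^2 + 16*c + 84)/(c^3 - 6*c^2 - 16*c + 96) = (c^2 - 5*c - 14)/(c^2 - 16)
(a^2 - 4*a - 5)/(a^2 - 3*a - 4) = (a - 5)/(a - 4)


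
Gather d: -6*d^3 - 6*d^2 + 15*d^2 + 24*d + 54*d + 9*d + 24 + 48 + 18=-6*d^3 + 9*d^2 + 87*d + 90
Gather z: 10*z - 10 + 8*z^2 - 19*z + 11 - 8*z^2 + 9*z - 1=0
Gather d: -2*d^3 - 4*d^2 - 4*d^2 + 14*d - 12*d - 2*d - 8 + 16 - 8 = -2*d^3 - 8*d^2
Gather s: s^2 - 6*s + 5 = s^2 - 6*s + 5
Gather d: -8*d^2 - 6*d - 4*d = -8*d^2 - 10*d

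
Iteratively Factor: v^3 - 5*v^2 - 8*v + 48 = (v - 4)*(v^2 - v - 12) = (v - 4)^2*(v + 3)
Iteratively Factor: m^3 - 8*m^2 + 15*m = (m - 5)*(m^2 - 3*m) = (m - 5)*(m - 3)*(m)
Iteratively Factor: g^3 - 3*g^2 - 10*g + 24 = (g - 4)*(g^2 + g - 6) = (g - 4)*(g + 3)*(g - 2)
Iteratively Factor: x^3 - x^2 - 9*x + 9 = (x - 1)*(x^2 - 9) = (x - 1)*(x + 3)*(x - 3)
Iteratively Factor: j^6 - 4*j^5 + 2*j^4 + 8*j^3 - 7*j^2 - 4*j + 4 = (j - 1)*(j^5 - 3*j^4 - j^3 + 7*j^2 - 4) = (j - 1)*(j + 1)*(j^4 - 4*j^3 + 3*j^2 + 4*j - 4) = (j - 2)*(j - 1)*(j + 1)*(j^3 - 2*j^2 - j + 2) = (j - 2)^2*(j - 1)*(j + 1)*(j^2 - 1) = (j - 2)^2*(j - 1)^2*(j + 1)*(j + 1)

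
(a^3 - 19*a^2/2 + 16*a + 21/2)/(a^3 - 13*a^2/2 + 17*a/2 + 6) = (a - 7)/(a - 4)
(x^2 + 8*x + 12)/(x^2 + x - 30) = (x + 2)/(x - 5)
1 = 1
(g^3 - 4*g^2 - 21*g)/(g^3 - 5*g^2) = (g^2 - 4*g - 21)/(g*(g - 5))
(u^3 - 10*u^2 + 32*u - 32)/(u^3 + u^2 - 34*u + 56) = (u - 4)/(u + 7)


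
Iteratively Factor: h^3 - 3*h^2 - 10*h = (h - 5)*(h^2 + 2*h) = (h - 5)*(h + 2)*(h)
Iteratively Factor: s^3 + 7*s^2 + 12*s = (s + 4)*(s^2 + 3*s) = (s + 3)*(s + 4)*(s)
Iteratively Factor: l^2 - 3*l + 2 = (l - 1)*(l - 2)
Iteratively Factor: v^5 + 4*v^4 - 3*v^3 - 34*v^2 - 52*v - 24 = (v + 1)*(v^4 + 3*v^3 - 6*v^2 - 28*v - 24) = (v + 1)*(v + 2)*(v^3 + v^2 - 8*v - 12) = (v + 1)*(v + 2)^2*(v^2 - v - 6) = (v - 3)*(v + 1)*(v + 2)^2*(v + 2)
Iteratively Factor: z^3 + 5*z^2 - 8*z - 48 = (z + 4)*(z^2 + z - 12) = (z - 3)*(z + 4)*(z + 4)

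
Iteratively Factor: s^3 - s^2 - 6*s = (s)*(s^2 - s - 6) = s*(s + 2)*(s - 3)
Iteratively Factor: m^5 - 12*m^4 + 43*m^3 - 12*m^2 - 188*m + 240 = (m + 2)*(m^4 - 14*m^3 + 71*m^2 - 154*m + 120) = (m - 4)*(m + 2)*(m^3 - 10*m^2 + 31*m - 30) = (m - 5)*(m - 4)*(m + 2)*(m^2 - 5*m + 6) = (m - 5)*(m - 4)*(m - 2)*(m + 2)*(m - 3)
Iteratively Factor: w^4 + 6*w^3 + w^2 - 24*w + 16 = (w - 1)*(w^3 + 7*w^2 + 8*w - 16) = (w - 1)*(w + 4)*(w^2 + 3*w - 4) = (w - 1)^2*(w + 4)*(w + 4)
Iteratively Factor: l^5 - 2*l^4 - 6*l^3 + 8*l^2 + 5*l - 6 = (l - 1)*(l^4 - l^3 - 7*l^2 + l + 6) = (l - 1)*(l + 1)*(l^3 - 2*l^2 - 5*l + 6) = (l - 1)*(l + 1)*(l + 2)*(l^2 - 4*l + 3) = (l - 3)*(l - 1)*(l + 1)*(l + 2)*(l - 1)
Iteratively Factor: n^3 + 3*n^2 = (n)*(n^2 + 3*n) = n^2*(n + 3)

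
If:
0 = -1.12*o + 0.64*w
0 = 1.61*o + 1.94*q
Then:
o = 0.571428571428571*w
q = -0.474226804123711*w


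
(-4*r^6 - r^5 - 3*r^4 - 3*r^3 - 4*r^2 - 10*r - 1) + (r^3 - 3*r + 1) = -4*r^6 - r^5 - 3*r^4 - 2*r^3 - 4*r^2 - 13*r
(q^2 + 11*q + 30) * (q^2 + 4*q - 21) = q^4 + 15*q^3 + 53*q^2 - 111*q - 630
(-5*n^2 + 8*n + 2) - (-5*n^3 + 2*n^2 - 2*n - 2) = 5*n^3 - 7*n^2 + 10*n + 4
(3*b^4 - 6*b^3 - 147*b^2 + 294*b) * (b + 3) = 3*b^5 + 3*b^4 - 165*b^3 - 147*b^2 + 882*b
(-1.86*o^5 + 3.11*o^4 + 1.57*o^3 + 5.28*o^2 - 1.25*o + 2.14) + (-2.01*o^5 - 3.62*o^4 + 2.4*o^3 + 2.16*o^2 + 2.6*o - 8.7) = -3.87*o^5 - 0.51*o^4 + 3.97*o^3 + 7.44*o^2 + 1.35*o - 6.56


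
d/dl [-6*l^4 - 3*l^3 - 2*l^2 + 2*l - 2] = -24*l^3 - 9*l^2 - 4*l + 2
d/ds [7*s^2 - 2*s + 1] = 14*s - 2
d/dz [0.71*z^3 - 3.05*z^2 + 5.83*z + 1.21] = 2.13*z^2 - 6.1*z + 5.83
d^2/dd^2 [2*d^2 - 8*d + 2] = 4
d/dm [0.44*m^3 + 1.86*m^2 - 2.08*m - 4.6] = 1.32*m^2 + 3.72*m - 2.08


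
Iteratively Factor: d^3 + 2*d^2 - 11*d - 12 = (d - 3)*(d^2 + 5*d + 4) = (d - 3)*(d + 1)*(d + 4)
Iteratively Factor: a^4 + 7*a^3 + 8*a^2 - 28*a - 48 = (a + 4)*(a^3 + 3*a^2 - 4*a - 12) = (a + 3)*(a + 4)*(a^2 - 4) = (a - 2)*(a + 3)*(a + 4)*(a + 2)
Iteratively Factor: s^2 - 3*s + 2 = (s - 1)*(s - 2)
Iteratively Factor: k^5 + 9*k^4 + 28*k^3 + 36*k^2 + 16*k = (k + 4)*(k^4 + 5*k^3 + 8*k^2 + 4*k) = (k + 2)*(k + 4)*(k^3 + 3*k^2 + 2*k) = (k + 1)*(k + 2)*(k + 4)*(k^2 + 2*k) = (k + 1)*(k + 2)^2*(k + 4)*(k)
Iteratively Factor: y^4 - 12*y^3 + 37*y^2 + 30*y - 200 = (y - 4)*(y^3 - 8*y^2 + 5*y + 50) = (y - 5)*(y - 4)*(y^2 - 3*y - 10) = (y - 5)^2*(y - 4)*(y + 2)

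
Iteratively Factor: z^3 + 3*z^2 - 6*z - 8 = (z + 1)*(z^2 + 2*z - 8) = (z + 1)*(z + 4)*(z - 2)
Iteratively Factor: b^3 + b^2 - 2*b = (b)*(b^2 + b - 2) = b*(b - 1)*(b + 2)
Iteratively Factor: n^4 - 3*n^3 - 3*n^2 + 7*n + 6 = (n + 1)*(n^3 - 4*n^2 + n + 6) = (n - 3)*(n + 1)*(n^2 - n - 2) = (n - 3)*(n - 2)*(n + 1)*(n + 1)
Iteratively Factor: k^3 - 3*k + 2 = (k + 2)*(k^2 - 2*k + 1) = (k - 1)*(k + 2)*(k - 1)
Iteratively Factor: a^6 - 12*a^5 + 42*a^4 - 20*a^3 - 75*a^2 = (a - 3)*(a^5 - 9*a^4 + 15*a^3 + 25*a^2) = a*(a - 3)*(a^4 - 9*a^3 + 15*a^2 + 25*a) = a^2*(a - 3)*(a^3 - 9*a^2 + 15*a + 25) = a^2*(a - 5)*(a - 3)*(a^2 - 4*a - 5) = a^2*(a - 5)^2*(a - 3)*(a + 1)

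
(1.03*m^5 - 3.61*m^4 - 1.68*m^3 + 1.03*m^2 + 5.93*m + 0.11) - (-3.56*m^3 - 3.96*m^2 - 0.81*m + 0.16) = 1.03*m^5 - 3.61*m^4 + 1.88*m^3 + 4.99*m^2 + 6.74*m - 0.05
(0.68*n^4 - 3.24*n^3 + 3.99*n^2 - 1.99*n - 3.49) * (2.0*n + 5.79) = 1.36*n^5 - 2.5428*n^4 - 10.7796*n^3 + 19.1221*n^2 - 18.5021*n - 20.2071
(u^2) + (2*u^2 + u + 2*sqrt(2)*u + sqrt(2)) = 3*u^2 + u + 2*sqrt(2)*u + sqrt(2)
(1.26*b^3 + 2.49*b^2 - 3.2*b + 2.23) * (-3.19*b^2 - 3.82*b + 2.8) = -4.0194*b^5 - 12.7563*b^4 + 4.2242*b^3 + 12.0823*b^2 - 17.4786*b + 6.244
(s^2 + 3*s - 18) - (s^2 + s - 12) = 2*s - 6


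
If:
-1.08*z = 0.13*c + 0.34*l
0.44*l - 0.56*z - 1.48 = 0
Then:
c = -11.6363636363636*z - 8.7972027972028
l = 1.27272727272727*z + 3.36363636363636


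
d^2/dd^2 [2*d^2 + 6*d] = 4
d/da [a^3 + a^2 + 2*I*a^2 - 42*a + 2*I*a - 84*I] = 3*a^2 + a*(2 + 4*I) - 42 + 2*I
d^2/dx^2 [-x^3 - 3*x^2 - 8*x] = -6*x - 6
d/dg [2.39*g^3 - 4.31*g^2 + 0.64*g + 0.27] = 7.17*g^2 - 8.62*g + 0.64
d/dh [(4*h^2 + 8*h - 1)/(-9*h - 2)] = (-36*h^2 - 16*h - 25)/(81*h^2 + 36*h + 4)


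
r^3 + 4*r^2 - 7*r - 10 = (r - 2)*(r + 1)*(r + 5)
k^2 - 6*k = k*(k - 6)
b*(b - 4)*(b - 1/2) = b^3 - 9*b^2/2 + 2*b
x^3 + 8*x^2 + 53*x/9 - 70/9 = (x - 2/3)*(x + 5/3)*(x + 7)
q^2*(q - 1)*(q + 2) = q^4 + q^3 - 2*q^2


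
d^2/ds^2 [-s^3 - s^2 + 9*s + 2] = -6*s - 2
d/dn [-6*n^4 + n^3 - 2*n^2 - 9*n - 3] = -24*n^3 + 3*n^2 - 4*n - 9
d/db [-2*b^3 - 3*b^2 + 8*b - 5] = -6*b^2 - 6*b + 8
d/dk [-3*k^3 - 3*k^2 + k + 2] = -9*k^2 - 6*k + 1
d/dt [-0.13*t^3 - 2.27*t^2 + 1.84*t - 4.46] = -0.39*t^2 - 4.54*t + 1.84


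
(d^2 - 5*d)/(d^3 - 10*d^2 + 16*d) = (d - 5)/(d^2 - 10*d + 16)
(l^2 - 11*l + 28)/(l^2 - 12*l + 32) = (l - 7)/(l - 8)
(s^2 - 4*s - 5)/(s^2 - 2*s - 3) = (s - 5)/(s - 3)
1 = 1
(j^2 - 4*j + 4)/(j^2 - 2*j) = (j - 2)/j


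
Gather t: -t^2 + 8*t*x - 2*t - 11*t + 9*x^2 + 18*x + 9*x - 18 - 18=-t^2 + t*(8*x - 13) + 9*x^2 + 27*x - 36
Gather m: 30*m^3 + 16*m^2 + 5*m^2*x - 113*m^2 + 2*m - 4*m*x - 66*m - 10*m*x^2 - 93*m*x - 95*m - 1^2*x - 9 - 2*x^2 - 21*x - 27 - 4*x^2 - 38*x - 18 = 30*m^3 + m^2*(5*x - 97) + m*(-10*x^2 - 97*x - 159) - 6*x^2 - 60*x - 54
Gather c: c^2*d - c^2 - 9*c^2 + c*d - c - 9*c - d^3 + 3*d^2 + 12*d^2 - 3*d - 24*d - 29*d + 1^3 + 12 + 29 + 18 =c^2*(d - 10) + c*(d - 10) - d^3 + 15*d^2 - 56*d + 60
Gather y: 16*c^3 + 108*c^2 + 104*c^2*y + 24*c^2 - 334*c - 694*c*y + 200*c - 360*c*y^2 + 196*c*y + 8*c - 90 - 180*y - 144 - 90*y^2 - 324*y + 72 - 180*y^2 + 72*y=16*c^3 + 132*c^2 - 126*c + y^2*(-360*c - 270) + y*(104*c^2 - 498*c - 432) - 162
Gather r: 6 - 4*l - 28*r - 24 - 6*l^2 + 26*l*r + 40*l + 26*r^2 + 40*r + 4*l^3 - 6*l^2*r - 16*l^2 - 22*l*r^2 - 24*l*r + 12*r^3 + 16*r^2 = 4*l^3 - 22*l^2 + 36*l + 12*r^3 + r^2*(42 - 22*l) + r*(-6*l^2 + 2*l + 12) - 18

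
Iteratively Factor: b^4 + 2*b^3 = (b)*(b^3 + 2*b^2) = b^2*(b^2 + 2*b) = b^2*(b + 2)*(b)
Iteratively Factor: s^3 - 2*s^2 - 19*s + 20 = (s + 4)*(s^2 - 6*s + 5) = (s - 5)*(s + 4)*(s - 1)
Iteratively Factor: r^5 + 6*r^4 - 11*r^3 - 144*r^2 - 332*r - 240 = (r + 2)*(r^4 + 4*r^3 - 19*r^2 - 106*r - 120) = (r + 2)*(r + 3)*(r^3 + r^2 - 22*r - 40) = (r + 2)*(r + 3)*(r + 4)*(r^2 - 3*r - 10) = (r - 5)*(r + 2)*(r + 3)*(r + 4)*(r + 2)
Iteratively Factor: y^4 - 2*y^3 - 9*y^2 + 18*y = (y - 2)*(y^3 - 9*y) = (y - 3)*(y - 2)*(y^2 + 3*y) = y*(y - 3)*(y - 2)*(y + 3)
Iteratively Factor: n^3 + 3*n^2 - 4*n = (n + 4)*(n^2 - n) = (n - 1)*(n + 4)*(n)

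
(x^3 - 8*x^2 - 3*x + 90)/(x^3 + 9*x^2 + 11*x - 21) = (x^2 - 11*x + 30)/(x^2 + 6*x - 7)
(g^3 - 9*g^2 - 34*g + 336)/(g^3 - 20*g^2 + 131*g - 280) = (g + 6)/(g - 5)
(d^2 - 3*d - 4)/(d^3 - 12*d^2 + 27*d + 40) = (d - 4)/(d^2 - 13*d + 40)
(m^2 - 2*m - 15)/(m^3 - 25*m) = (m + 3)/(m*(m + 5))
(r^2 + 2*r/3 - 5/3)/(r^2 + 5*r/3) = (r - 1)/r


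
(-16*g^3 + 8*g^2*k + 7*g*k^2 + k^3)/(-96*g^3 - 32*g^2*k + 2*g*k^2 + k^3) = (g - k)/(6*g - k)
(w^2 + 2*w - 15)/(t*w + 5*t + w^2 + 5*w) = (w - 3)/(t + w)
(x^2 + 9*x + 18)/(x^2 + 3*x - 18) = (x + 3)/(x - 3)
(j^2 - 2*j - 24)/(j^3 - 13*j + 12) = (j - 6)/(j^2 - 4*j + 3)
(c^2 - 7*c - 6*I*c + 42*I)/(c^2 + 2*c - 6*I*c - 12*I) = (c - 7)/(c + 2)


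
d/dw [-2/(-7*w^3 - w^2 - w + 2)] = 2*(-21*w^2 - 2*w - 1)/(7*w^3 + w^2 + w - 2)^2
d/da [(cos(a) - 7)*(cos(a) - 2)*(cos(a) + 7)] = (-3*cos(a)^2 + 4*cos(a) + 49)*sin(a)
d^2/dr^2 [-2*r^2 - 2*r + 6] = -4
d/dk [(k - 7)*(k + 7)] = 2*k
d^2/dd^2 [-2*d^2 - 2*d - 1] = -4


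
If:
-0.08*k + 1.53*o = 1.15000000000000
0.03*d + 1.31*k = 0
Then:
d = 627.708333333333 - 835.125*o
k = 19.125*o - 14.375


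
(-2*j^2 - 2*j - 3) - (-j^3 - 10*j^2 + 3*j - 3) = j^3 + 8*j^2 - 5*j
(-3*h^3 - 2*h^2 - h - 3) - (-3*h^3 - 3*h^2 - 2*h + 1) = h^2 + h - 4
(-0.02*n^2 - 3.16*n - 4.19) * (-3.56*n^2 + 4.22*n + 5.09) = 0.0712*n^4 + 11.1652*n^3 + 1.4794*n^2 - 33.7662*n - 21.3271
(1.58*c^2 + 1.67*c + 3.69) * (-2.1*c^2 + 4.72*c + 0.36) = -3.318*c^4 + 3.9506*c^3 + 0.702199999999999*c^2 + 18.018*c + 1.3284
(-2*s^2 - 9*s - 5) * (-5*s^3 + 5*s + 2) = 10*s^5 + 45*s^4 + 15*s^3 - 49*s^2 - 43*s - 10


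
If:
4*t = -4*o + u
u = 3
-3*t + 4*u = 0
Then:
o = -13/4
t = 4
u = 3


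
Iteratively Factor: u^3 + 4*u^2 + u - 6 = (u + 2)*(u^2 + 2*u - 3) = (u + 2)*(u + 3)*(u - 1)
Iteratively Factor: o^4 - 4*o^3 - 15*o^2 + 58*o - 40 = (o - 2)*(o^3 - 2*o^2 - 19*o + 20) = (o - 2)*(o + 4)*(o^2 - 6*o + 5) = (o - 5)*(o - 2)*(o + 4)*(o - 1)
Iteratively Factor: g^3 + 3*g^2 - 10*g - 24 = (g + 2)*(g^2 + g - 12) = (g - 3)*(g + 2)*(g + 4)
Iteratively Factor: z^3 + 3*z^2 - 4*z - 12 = (z - 2)*(z^2 + 5*z + 6) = (z - 2)*(z + 2)*(z + 3)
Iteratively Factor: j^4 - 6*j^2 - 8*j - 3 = (j - 3)*(j^3 + 3*j^2 + 3*j + 1) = (j - 3)*(j + 1)*(j^2 + 2*j + 1) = (j - 3)*(j + 1)^2*(j + 1)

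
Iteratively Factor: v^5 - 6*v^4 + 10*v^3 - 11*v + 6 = (v + 1)*(v^4 - 7*v^3 + 17*v^2 - 17*v + 6) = (v - 1)*(v + 1)*(v^3 - 6*v^2 + 11*v - 6) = (v - 1)^2*(v + 1)*(v^2 - 5*v + 6) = (v - 3)*(v - 1)^2*(v + 1)*(v - 2)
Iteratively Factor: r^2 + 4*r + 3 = (r + 3)*(r + 1)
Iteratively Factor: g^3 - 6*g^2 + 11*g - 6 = (g - 3)*(g^2 - 3*g + 2) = (g - 3)*(g - 2)*(g - 1)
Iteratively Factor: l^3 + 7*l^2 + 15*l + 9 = (l + 3)*(l^2 + 4*l + 3) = (l + 1)*(l + 3)*(l + 3)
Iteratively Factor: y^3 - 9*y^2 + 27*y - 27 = (y - 3)*(y^2 - 6*y + 9) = (y - 3)^2*(y - 3)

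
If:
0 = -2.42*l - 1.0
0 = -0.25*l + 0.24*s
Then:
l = -0.41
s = -0.43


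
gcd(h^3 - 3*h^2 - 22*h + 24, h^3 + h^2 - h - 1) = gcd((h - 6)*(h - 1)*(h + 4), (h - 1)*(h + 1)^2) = h - 1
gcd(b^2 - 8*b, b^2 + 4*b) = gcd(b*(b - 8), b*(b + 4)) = b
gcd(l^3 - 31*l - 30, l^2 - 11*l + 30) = l - 6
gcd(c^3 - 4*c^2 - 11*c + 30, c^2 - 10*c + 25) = c - 5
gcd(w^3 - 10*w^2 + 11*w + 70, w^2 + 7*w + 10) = w + 2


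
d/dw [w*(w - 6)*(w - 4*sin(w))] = -w*(w - 6)*(4*cos(w) - 1) + w*(w - 4*sin(w)) + (w - 6)*(w - 4*sin(w))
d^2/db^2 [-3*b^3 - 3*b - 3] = -18*b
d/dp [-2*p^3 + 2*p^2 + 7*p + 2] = -6*p^2 + 4*p + 7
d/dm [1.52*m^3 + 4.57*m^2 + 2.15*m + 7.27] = 4.56*m^2 + 9.14*m + 2.15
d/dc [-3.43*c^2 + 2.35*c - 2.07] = 2.35 - 6.86*c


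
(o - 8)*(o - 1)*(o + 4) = o^3 - 5*o^2 - 28*o + 32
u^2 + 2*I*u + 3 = (u - I)*(u + 3*I)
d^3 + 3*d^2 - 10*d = d*(d - 2)*(d + 5)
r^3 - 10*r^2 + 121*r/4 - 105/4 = (r - 5)*(r - 7/2)*(r - 3/2)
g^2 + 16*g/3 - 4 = (g - 2/3)*(g + 6)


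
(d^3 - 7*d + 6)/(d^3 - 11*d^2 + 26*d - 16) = (d + 3)/(d - 8)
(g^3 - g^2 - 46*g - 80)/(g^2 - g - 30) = (g^2 - 6*g - 16)/(g - 6)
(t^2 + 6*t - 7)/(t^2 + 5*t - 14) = (t - 1)/(t - 2)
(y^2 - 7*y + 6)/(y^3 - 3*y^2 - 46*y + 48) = (y - 6)/(y^2 - 2*y - 48)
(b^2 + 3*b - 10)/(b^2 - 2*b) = (b + 5)/b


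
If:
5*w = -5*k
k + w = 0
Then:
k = -w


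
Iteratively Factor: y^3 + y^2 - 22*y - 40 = (y + 4)*(y^2 - 3*y - 10) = (y - 5)*(y + 4)*(y + 2)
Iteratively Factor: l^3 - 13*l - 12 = (l + 3)*(l^2 - 3*l - 4) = (l - 4)*(l + 3)*(l + 1)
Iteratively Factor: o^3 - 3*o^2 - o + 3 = (o - 3)*(o^2 - 1) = (o - 3)*(o - 1)*(o + 1)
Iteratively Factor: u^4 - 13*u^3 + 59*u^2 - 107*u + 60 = (u - 3)*(u^3 - 10*u^2 + 29*u - 20) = (u - 3)*(u - 1)*(u^2 - 9*u + 20) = (u - 5)*(u - 3)*(u - 1)*(u - 4)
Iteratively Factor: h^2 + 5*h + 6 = (h + 3)*(h + 2)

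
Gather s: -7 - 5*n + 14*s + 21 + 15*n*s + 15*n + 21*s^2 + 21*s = 10*n + 21*s^2 + s*(15*n + 35) + 14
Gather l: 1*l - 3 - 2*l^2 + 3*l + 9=-2*l^2 + 4*l + 6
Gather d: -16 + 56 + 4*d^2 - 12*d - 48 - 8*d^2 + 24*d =-4*d^2 + 12*d - 8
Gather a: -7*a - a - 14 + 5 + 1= -8*a - 8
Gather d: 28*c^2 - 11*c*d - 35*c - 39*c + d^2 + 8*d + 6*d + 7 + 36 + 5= 28*c^2 - 74*c + d^2 + d*(14 - 11*c) + 48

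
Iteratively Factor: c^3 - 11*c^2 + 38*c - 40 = (c - 5)*(c^2 - 6*c + 8) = (c - 5)*(c - 4)*(c - 2)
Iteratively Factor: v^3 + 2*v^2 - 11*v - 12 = (v + 1)*(v^2 + v - 12) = (v + 1)*(v + 4)*(v - 3)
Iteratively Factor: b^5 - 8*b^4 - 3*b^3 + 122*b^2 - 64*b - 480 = (b + 2)*(b^4 - 10*b^3 + 17*b^2 + 88*b - 240) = (b - 5)*(b + 2)*(b^3 - 5*b^2 - 8*b + 48) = (b - 5)*(b + 2)*(b + 3)*(b^2 - 8*b + 16) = (b - 5)*(b - 4)*(b + 2)*(b + 3)*(b - 4)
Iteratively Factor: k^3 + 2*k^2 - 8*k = (k)*(k^2 + 2*k - 8) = k*(k - 2)*(k + 4)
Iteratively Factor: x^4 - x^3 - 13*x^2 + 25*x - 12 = (x - 1)*(x^3 - 13*x + 12) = (x - 3)*(x - 1)*(x^2 + 3*x - 4) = (x - 3)*(x - 1)^2*(x + 4)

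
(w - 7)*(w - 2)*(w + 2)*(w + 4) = w^4 - 3*w^3 - 32*w^2 + 12*w + 112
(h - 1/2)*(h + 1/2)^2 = h^3 + h^2/2 - h/4 - 1/8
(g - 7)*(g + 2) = g^2 - 5*g - 14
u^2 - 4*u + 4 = (u - 2)^2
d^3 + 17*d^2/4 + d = d*(d + 1/4)*(d + 4)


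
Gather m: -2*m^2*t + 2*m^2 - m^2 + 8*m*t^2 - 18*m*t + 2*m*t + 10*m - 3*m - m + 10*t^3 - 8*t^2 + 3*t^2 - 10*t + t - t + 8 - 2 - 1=m^2*(1 - 2*t) + m*(8*t^2 - 16*t + 6) + 10*t^3 - 5*t^2 - 10*t + 5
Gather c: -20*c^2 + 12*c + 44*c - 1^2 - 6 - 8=-20*c^2 + 56*c - 15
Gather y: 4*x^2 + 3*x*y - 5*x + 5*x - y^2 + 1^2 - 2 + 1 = 4*x^2 + 3*x*y - y^2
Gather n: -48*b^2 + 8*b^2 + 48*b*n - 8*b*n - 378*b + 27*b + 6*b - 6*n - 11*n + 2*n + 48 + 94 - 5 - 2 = -40*b^2 - 345*b + n*(40*b - 15) + 135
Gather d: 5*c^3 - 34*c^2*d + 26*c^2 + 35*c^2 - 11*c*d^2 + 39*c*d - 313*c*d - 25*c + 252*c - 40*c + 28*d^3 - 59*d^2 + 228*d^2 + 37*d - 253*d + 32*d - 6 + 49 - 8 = 5*c^3 + 61*c^2 + 187*c + 28*d^3 + d^2*(169 - 11*c) + d*(-34*c^2 - 274*c - 184) + 35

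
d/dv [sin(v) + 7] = cos(v)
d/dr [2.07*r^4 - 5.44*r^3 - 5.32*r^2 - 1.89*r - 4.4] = 8.28*r^3 - 16.32*r^2 - 10.64*r - 1.89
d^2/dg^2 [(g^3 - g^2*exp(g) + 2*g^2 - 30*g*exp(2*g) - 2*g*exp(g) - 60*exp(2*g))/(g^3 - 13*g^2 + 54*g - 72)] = (-g^8*exp(g) - 120*g^7*exp(2*g) + 26*g^7*exp(g) + 3120*g^6*exp(2*g) - 245*g^6*exp(g) + 30*g^6 - 31140*g^5*exp(2*g) + 826*g^5*exp(g) - 324*g^5 + 138540*g^4*exp(2*g) + 1444*g^4*exp(g) + 216*g^4 - 157380*g^3*exp(2*g) - 17344*g^3*exp(g) + 8784*g^3 - 879480*g^2*exp(2*g) + 37584*g^2*exp(g) - 34560*g^2 + 3255120*g*exp(2*g) - 4320*g*exp(g) + 31104*g - 3270240*exp(2*g) - 46656*exp(g) + 20736)/(g^9 - 39*g^8 + 669*g^7 - 6625*g^6 + 41742*g^5 - 173556*g^4 + 476280*g^3 - 832032*g^2 + 839808*g - 373248)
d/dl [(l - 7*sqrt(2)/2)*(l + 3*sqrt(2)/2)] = 2*l - 2*sqrt(2)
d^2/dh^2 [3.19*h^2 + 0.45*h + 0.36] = 6.38000000000000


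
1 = 1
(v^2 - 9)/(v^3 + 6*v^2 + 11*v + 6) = (v - 3)/(v^2 + 3*v + 2)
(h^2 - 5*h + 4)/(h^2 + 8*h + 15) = (h^2 - 5*h + 4)/(h^2 + 8*h + 15)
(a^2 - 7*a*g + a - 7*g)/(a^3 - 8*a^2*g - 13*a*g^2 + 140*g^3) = (a + 1)/(a^2 - a*g - 20*g^2)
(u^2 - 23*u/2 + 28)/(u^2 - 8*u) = (u - 7/2)/u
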